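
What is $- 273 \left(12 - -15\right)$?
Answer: $-7371$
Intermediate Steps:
$- 273 \left(12 - -15\right) = - 273 \left(12 + 15\right) = \left(-273\right) 27 = -7371$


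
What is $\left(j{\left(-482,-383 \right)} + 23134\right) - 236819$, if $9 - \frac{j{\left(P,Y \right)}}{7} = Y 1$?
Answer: $-210941$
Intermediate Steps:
$j{\left(P,Y \right)} = 63 - 7 Y$ ($j{\left(P,Y \right)} = 63 - 7 Y 1 = 63 - 7 Y$)
$\left(j{\left(-482,-383 \right)} + 23134\right) - 236819 = \left(\left(63 - -2681\right) + 23134\right) - 236819 = \left(\left(63 + 2681\right) + 23134\right) - 236819 = \left(2744 + 23134\right) - 236819 = 25878 - 236819 = -210941$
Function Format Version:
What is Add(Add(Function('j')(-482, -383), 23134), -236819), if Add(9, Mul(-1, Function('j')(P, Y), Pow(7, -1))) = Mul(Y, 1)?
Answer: -210941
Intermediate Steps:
Function('j')(P, Y) = Add(63, Mul(-7, Y)) (Function('j')(P, Y) = Add(63, Mul(-7, Mul(Y, 1))) = Add(63, Mul(-7, Y)))
Add(Add(Function('j')(-482, -383), 23134), -236819) = Add(Add(Add(63, Mul(-7, -383)), 23134), -236819) = Add(Add(Add(63, 2681), 23134), -236819) = Add(Add(2744, 23134), -236819) = Add(25878, -236819) = -210941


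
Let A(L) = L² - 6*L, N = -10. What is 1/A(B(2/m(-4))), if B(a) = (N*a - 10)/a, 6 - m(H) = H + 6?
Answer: 1/1080 ≈ 0.00092593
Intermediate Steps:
m(H) = -H (m(H) = 6 - (H + 6) = 6 - (6 + H) = 6 + (-6 - H) = -H)
B(a) = (-10 - 10*a)/a (B(a) = (-10*a - 10)/a = (-10 - 10*a)/a)
1/A(B(2/m(-4))) = 1/((-10 - 10/(2/((-1*(-4)))))*(-6 + (-10 - 10/(2/((-1*(-4))))))) = 1/((-10 - 10/(2/4))*(-6 + (-10 - 10/(2/4)))) = 1/((-10 - 10/(2*(¼)))*(-6 + (-10 - 10/(2*(¼))))) = 1/((-10 - 10/½)*(-6 + (-10 - 10/½))) = 1/((-10 - 10*2)*(-6 + (-10 - 10*2))) = 1/((-10 - 20)*(-6 + (-10 - 20))) = 1/(-30*(-6 - 30)) = 1/(-30*(-36)) = 1/1080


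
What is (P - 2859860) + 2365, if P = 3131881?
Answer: 274386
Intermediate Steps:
(P - 2859860) + 2365 = (3131881 - 2859860) + 2365 = 272021 + 2365 = 274386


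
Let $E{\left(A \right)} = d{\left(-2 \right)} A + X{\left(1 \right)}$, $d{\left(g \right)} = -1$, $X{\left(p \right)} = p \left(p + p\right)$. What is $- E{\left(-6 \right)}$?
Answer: $-8$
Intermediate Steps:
$X{\left(p \right)} = 2 p^{2}$ ($X{\left(p \right)} = p 2 p = 2 p^{2}$)
$E{\left(A \right)} = 2 - A$ ($E{\left(A \right)} = - A + 2 \cdot 1^{2} = - A + 2 \cdot 1 = - A + 2 = 2 - A$)
$- E{\left(-6 \right)} = - (2 - -6) = - (2 + 6) = \left(-1\right) 8 = -8$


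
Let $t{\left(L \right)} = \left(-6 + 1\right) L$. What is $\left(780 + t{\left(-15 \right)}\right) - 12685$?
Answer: $-11830$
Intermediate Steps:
$t{\left(L \right)} = - 5 L$
$\left(780 + t{\left(-15 \right)}\right) - 12685 = \left(780 - -75\right) - 12685 = \left(780 + 75\right) - 12685 = 855 - 12685 = -11830$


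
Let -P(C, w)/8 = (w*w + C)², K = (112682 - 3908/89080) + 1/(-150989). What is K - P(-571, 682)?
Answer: 5805318868450237246097/3362525030 ≈ 1.7265e+12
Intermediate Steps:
K = 378895897891937/3362525030 (K = (112682 - 3908*1/89080) - 1/150989 = (112682 - 977/22270) - 1/150989 = 2509427163/22270 - 1/150989 = 378895897891937/3362525030 ≈ 1.1268e+5)
P(C, w) = -8*(C + w²)² (P(C, w) = -8*(w*w + C)² = -8*(w² + C)² = -8*(C + w²)²)
K - P(-571, 682) = 378895897891937/3362525030 - (-8)*(-571 + 682²)² = 378895897891937/3362525030 - (-8)*(-571 + 465124)² = 378895897891937/3362525030 - (-8)*464553² = 378895897891937/3362525030 - (-8)*215809489809 = 378895897891937/3362525030 - 1*(-1726475918472) = 378895897891937/3362525030 + 1726475918472 = 5805318868450237246097/3362525030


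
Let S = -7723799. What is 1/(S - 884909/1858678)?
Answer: -1858678/14356056162631 ≈ -1.2947e-7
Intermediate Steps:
1/(S - 884909/1858678) = 1/(-7723799 - 884909/1858678) = 1/(-14356056162631/1858678) = -1858678/14356056162631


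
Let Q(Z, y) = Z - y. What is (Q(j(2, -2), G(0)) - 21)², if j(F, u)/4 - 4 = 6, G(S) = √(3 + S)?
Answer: (19 - √3)² ≈ 298.18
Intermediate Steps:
j(F, u) = 40 (j(F, u) = 16 + 4*6 = 16 + 24 = 40)
(Q(j(2, -2), G(0)) - 21)² = ((40 - √(3 + 0)) - 21)² = ((40 - √3) - 21)² = (19 - √3)²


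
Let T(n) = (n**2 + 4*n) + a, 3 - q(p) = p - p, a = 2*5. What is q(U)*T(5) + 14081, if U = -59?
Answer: 14246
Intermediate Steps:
a = 10
q(p) = 3 (q(p) = 3 - (p - p) = 3 - 1*0 = 3 + 0 = 3)
T(n) = 10 + n**2 + 4*n (T(n) = (n**2 + 4*n) + 10 = 10 + n**2 + 4*n)
q(U)*T(5) + 14081 = 3*(10 + 5**2 + 4*5) + 14081 = 3*(10 + 25 + 20) + 14081 = 3*55 + 14081 = 165 + 14081 = 14246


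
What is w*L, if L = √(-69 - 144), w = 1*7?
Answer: 7*I*√213 ≈ 102.16*I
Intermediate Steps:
w = 7
L = I*√213 (L = √(-213) = I*√213 ≈ 14.595*I)
w*L = 7*(I*√213) = 7*I*√213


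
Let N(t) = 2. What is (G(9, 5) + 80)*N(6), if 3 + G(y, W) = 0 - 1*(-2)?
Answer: 158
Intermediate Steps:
G(y, W) = -1 (G(y, W) = -3 + (0 - 1*(-2)) = -3 + (0 + 2) = -3 + 2 = -1)
(G(9, 5) + 80)*N(6) = (-1 + 80)*2 = 79*2 = 158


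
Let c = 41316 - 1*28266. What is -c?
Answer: -13050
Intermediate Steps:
c = 13050 (c = 41316 - 28266 = 13050)
-c = -1*13050 = -13050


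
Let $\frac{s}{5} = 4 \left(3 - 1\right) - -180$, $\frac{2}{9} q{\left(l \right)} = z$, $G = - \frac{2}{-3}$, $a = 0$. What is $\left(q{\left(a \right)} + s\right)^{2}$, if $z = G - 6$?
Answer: $839056$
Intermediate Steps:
$G = \frac{2}{3}$ ($G = \left(-2\right) \left(- \frac{1}{3}\right) = \frac{2}{3} \approx 0.66667$)
$z = - \frac{16}{3}$ ($z = \frac{2}{3} - 6 = - \frac{16}{3} \approx -5.3333$)
$q{\left(l \right)} = -24$ ($q{\left(l \right)} = \frac{9}{2} \left(- \frac{16}{3}\right) = -24$)
$s = 940$ ($s = 5 \left(4 \left(3 - 1\right) - -180\right) = 5 \left(4 \cdot 2 + 180\right) = 5 \left(8 + 180\right) = 5 \cdot 188 = 940$)
$\left(q{\left(a \right)} + s\right)^{2} = \left(-24 + 940\right)^{2} = 916^{2} = 839056$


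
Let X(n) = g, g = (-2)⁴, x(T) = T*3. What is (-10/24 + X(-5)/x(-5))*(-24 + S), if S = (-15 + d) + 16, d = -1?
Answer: 178/5 ≈ 35.600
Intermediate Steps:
x(T) = 3*T
g = 16
X(n) = 16
S = 0 (S = (-15 - 1) + 16 = -16 + 16 = 0)
(-10/24 + X(-5)/x(-5))*(-24 + S) = (-10/24 + 16/((3*(-5))))*(-24 + 0) = (-10*1/24 + 16/(-15))*(-24) = (-5/12 + 16*(-1/15))*(-24) = (-5/12 - 16/15)*(-24) = -89/60*(-24) = 178/5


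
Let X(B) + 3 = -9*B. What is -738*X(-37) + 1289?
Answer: -242251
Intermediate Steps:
X(B) = -3 - 9*B
-738*X(-37) + 1289 = -738*(-3 - 9*(-37)) + 1289 = -738*(-3 + 333) + 1289 = -738*330 + 1289 = -243540 + 1289 = -242251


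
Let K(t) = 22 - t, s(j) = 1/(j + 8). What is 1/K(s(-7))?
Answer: 1/21 ≈ 0.047619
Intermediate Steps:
s(j) = 1/(8 + j)
1/K(s(-7)) = 1/(22 - 1/(8 - 7)) = 1/(22 - 1/1) = 1/(22 - 1*1) = 1/(22 - 1) = 1/21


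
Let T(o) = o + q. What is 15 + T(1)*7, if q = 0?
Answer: 22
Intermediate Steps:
T(o) = o (T(o) = o + 0 = o)
15 + T(1)*7 = 15 + 1*7 = 15 + 7 = 22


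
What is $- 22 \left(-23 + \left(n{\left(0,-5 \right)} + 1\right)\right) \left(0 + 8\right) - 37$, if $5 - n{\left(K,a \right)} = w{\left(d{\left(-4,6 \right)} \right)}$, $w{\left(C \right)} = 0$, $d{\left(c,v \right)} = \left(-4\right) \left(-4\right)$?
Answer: $2955$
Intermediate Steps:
$d{\left(c,v \right)} = 16$
$n{\left(K,a \right)} = 5$ ($n{\left(K,a \right)} = 5 - 0 = 5 + 0 = 5$)
$- 22 \left(-23 + \left(n{\left(0,-5 \right)} + 1\right)\right) \left(0 + 8\right) - 37 = - 22 \left(-23 + \left(5 + 1\right)\right) \left(0 + 8\right) - 37 = - 22 \left(-23 + 6\right) 8 - 37 = - 22 \left(\left(-17\right) 8\right) - 37 = \left(-22\right) \left(-136\right) - 37 = 2992 - 37 = 2955$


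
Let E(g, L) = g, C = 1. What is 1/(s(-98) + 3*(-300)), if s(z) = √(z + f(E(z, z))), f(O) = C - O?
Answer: -1/899 ≈ -0.0011123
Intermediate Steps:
f(O) = 1 - O
s(z) = 1 (s(z) = √(z + (1 - z)) = √1 = 1)
1/(s(-98) + 3*(-300)) = 1/(1 + 3*(-300)) = 1/(1 - 900) = 1/(-899) = -1/899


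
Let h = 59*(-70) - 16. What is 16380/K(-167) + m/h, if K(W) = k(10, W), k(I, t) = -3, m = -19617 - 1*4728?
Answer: -7537605/1382 ≈ -5454.1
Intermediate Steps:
m = -24345 (m = -19617 - 4728 = -24345)
K(W) = -3
h = -4146 (h = -4130 - 16 = -4146)
16380/K(-167) + m/h = 16380/(-3) - 24345/(-4146) = 16380*(-1/3) - 24345*(-1/4146) = -5460 + 8115/1382 = -7537605/1382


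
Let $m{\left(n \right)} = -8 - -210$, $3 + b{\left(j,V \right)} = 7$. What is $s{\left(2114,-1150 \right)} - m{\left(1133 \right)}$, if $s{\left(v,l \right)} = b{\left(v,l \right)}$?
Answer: $-198$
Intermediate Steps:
$b{\left(j,V \right)} = 4$ ($b{\left(j,V \right)} = -3 + 7 = 4$)
$s{\left(v,l \right)} = 4$
$m{\left(n \right)} = 202$ ($m{\left(n \right)} = -8 + 210 = 202$)
$s{\left(2114,-1150 \right)} - m{\left(1133 \right)} = 4 - 202 = -198$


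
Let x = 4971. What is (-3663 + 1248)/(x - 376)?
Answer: -483/919 ≈ -0.52557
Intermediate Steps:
(-3663 + 1248)/(x - 376) = (-3663 + 1248)/(4971 - 376) = -2415/4595 = -2415*1/4595 = -483/919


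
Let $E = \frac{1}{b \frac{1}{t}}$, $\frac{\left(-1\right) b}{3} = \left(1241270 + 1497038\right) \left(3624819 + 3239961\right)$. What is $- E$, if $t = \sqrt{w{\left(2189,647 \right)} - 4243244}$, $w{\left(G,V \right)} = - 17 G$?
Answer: $\frac{i \sqrt{4280457}}{56393645976720} \approx 3.6687 \cdot 10^{-11} i$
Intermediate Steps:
$b = -56393645976720$ ($b = - 3 \left(1241270 + 1497038\right) \left(3624819 + 3239961\right) = - 3 \cdot 2738308 \cdot 6864780 = \left(-3\right) 18797881992240 = -56393645976720$)
$t = i \sqrt{4280457}$ ($t = \sqrt{\left(-17\right) 2189 - 4243244} = \sqrt{-37213 - 4243244} = \sqrt{-4280457} = i \sqrt{4280457} \approx 2068.9 i$)
$E = - \frac{i \sqrt{4280457}}{56393645976720}$ ($E = \frac{1}{\left(-56393645976720\right) \frac{1}{i \sqrt{4280457}}} = \frac{1}{\left(-56393645976720\right) \left(- \frac{i \sqrt{4280457}}{4280457}\right)} = \frac{1}{\frac{18797881992240}{1426819} i \sqrt{4280457}} = - \frac{i \sqrt{4280457}}{56393645976720} \approx - 3.6687 \cdot 10^{-11} i$)
$- E = - \frac{\left(-1\right) i \sqrt{4280457}}{56393645976720} = \frac{i \sqrt{4280457}}{56393645976720}$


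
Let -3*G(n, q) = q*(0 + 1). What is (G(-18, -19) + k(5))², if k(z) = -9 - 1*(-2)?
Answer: 4/9 ≈ 0.44444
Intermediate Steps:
k(z) = -7 (k(z) = -9 + 2 = -7)
G(n, q) = -q/3 (G(n, q) = -q*(0 + 1)/3 = -q/3)
(G(-18, -19) + k(5))² = (-⅓*(-19) - 7)² = (19/3 - 7)² = (-⅔)² = 4/9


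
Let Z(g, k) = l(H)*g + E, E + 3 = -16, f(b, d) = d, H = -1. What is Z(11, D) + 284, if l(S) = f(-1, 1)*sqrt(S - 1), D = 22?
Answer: 265 + 11*I*sqrt(2) ≈ 265.0 + 15.556*I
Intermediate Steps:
E = -19 (E = -3 - 16 = -19)
l(S) = sqrt(-1 + S) (l(S) = 1*sqrt(S - 1) = 1*sqrt(-1 + S) = sqrt(-1 + S))
Z(g, k) = -19 + I*g*sqrt(2) (Z(g, k) = sqrt(-1 - 1)*g - 19 = sqrt(-2)*g - 19 = (I*sqrt(2))*g - 19 = I*g*sqrt(2) - 19 = -19 + I*g*sqrt(2))
Z(11, D) + 284 = (-19 + I*11*sqrt(2)) + 284 = (-19 + 11*I*sqrt(2)) + 284 = 265 + 11*I*sqrt(2)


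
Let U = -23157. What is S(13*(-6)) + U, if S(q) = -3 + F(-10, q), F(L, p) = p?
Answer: -23238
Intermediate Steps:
S(q) = -3 + q
S(13*(-6)) + U = (-3 + 13*(-6)) - 23157 = (-3 - 78) - 23157 = -81 - 23157 = -23238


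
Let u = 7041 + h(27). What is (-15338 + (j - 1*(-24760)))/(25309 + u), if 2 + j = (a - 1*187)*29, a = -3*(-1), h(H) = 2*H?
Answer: 1021/8101 ≈ 0.12603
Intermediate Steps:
u = 7095 (u = 7041 + 2*27 = 7041 + 54 = 7095)
a = 3
j = -5338 (j = -2 + (3 - 1*187)*29 = -2 + (3 - 187)*29 = -2 - 184*29 = -2 - 5336 = -5338)
(-15338 + (j - 1*(-24760)))/(25309 + u) = (-15338 + (-5338 - 1*(-24760)))/(25309 + 7095) = (-15338 + (-5338 + 24760))/32404 = (-15338 + 19422)*(1/32404) = 4084*(1/32404) = 1021/8101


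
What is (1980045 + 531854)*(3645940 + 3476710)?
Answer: 17891377412350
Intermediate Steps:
(1980045 + 531854)*(3645940 + 3476710) = 2511899*7122650 = 17891377412350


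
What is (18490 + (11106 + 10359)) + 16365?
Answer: 56320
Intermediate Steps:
(18490 + (11106 + 10359)) + 16365 = (18490 + 21465) + 16365 = 39955 + 16365 = 56320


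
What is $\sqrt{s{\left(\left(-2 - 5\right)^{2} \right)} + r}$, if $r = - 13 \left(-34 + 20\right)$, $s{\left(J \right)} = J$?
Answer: $\sqrt{231} \approx 15.199$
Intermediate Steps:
$r = 182$ ($r = \left(-13\right) \left(-14\right) = 182$)
$\sqrt{s{\left(\left(-2 - 5\right)^{2} \right)} + r} = \sqrt{\left(-2 - 5\right)^{2} + 182} = \sqrt{\left(-7\right)^{2} + 182} = \sqrt{49 + 182} = \sqrt{231}$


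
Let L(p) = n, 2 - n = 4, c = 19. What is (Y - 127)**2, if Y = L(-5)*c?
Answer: 27225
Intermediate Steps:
n = -2 (n = 2 - 1*4 = 2 - 4 = -2)
L(p) = -2
Y = -38 (Y = -2*19 = -38)
(Y - 127)**2 = (-38 - 127)**2 = (-165)**2 = 27225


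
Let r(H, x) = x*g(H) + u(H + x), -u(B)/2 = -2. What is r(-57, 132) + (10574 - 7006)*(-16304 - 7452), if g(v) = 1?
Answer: -84761272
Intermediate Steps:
u(B) = 4 (u(B) = -2*(-2) = 4)
r(H, x) = 4 + x (r(H, x) = x*1 + 4 = x + 4 = 4 + x)
r(-57, 132) + (10574 - 7006)*(-16304 - 7452) = (4 + 132) + (10574 - 7006)*(-16304 - 7452) = 136 + 3568*(-23756) = 136 - 84761408 = -84761272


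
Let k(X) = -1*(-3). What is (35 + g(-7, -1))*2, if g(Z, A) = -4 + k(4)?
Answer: 68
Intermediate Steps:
k(X) = 3
g(Z, A) = -1 (g(Z, A) = -4 + 3 = -1)
(35 + g(-7, -1))*2 = (35 - 1)*2 = 34*2 = 68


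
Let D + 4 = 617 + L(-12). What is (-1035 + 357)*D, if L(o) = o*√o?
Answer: -415614 + 16272*I*√3 ≈ -4.1561e+5 + 28184.0*I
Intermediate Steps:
L(o) = o^(3/2)
D = 613 - 24*I*√3 (D = -4 + (617 + (-12)^(3/2)) = -4 + (617 - 24*I*√3) = 613 - 24*I*√3 ≈ 613.0 - 41.569*I)
(-1035 + 357)*D = (-1035 + 357)*(613 - 24*I*√3) = -678*(613 - 24*I*√3) = -415614 + 16272*I*√3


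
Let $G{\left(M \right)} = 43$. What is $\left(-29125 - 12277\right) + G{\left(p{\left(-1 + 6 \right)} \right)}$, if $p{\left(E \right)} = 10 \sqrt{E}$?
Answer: $-41359$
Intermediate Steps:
$\left(-29125 - 12277\right) + G{\left(p{\left(-1 + 6 \right)} \right)} = \left(-29125 - 12277\right) + 43 = -41402 + 43 = -41359$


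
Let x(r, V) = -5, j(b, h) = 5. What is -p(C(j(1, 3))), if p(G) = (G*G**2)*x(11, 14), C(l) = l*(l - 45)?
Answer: -40000000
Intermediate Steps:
C(l) = l*(-45 + l)
p(G) = -5*G**3 (p(G) = (G*G**2)*(-5) = G**3*(-5) = -5*G**3)
-p(C(j(1, 3))) = -(-5)*(5*(-45 + 5))**3 = -(-5)*(5*(-40))**3 = -(-5)*(-200)**3 = -(-5)*(-8000000) = -1*40000000 = -40000000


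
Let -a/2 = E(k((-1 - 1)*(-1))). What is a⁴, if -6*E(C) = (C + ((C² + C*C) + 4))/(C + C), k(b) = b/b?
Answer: 2401/1296 ≈ 1.8526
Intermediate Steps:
k(b) = 1
E(C) = -(4 + C + 2*C²)/(12*C) (E(C) = -(C + ((C² + C*C) + 4))/(6*(C + C)) = -(C + ((C² + C²) + 4))/(6*(2*C)) = -(C + (2*C² + 4))*1/(2*C)/6 = -(C + (4 + 2*C²))*1/(2*C)/6 = -(4 + C + 2*C²)*1/(2*C)/6 = -(4 + C + 2*C²)/(12*C))
a = 7/6 (a = -(-4 - 1*1*(1 + 2*1))/(6*1) = -(-4 - 1*1*(1 + 2))/6 = -(-4 - 1*1*3)/6 = -(-4 - 3)/6 = -(-7)/6 = -2*(-7/12) = 7/6 ≈ 1.1667)
a⁴ = (7/6)⁴ = 2401/1296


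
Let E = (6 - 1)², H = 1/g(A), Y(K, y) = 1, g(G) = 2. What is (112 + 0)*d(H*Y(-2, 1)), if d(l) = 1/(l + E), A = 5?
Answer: 224/51 ≈ 4.3922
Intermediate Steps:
H = ½ (H = 1/2 = ½ ≈ 0.50000)
E = 25 (E = 5² = 25)
d(l) = 1/(25 + l) (d(l) = 1/(l + 25) = 1/(25 + l))
(112 + 0)*d(H*Y(-2, 1)) = (112 + 0)/(25 + (½)*1) = 112/(25 + ½) = 112/(51/2) = 112*(2/51) = 224/51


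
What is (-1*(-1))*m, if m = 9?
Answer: 9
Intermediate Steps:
(-1*(-1))*m = -1*(-1)*9 = 1*9 = 9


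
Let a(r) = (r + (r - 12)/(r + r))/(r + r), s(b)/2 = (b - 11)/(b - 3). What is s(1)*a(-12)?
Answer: 55/12 ≈ 4.5833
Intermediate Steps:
s(b) = 2*(-11 + b)/(-3 + b) (s(b) = 2*((b - 11)/(b - 3)) = 2*((-11 + b)/(-3 + b)) = 2*(-11 + b)/(-3 + b))
a(r) = (r + (-12 + r)/(2*r))/(2*r) (a(r) = (r + (-12 + r)/((2*r)))/((2*r)) = (r + (-12 + r)*(1/(2*r)))*(1/(2*r)) = (r + (-12 + r)/(2*r))*(1/(2*r)) = (r + (-12 + r)/(2*r))/(2*r))
s(1)*a(-12) = (2*(-11 + 1)/(-3 + 1))*((¼)*(-12 - 12 + 2*(-12)²)/(-12)²) = (2*(-10)/(-2))*((¼)*(1/144)*(-12 - 12 + 2*144)) = (2*(-½)*(-10))*((¼)*(1/144)*(-12 - 12 + 288)) = 10*((¼)*(1/144)*264) = 10*(11/24) = 55/12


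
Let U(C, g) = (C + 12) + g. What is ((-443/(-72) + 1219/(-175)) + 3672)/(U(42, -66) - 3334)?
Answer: -46256957/42159600 ≈ -1.0972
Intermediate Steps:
U(C, g) = 12 + C + g (U(C, g) = (12 + C) + g = 12 + C + g)
((-443/(-72) + 1219/(-175)) + 3672)/(U(42, -66) - 3334) = ((-443/(-72) + 1219/(-175)) + 3672)/((12 + 42 - 66) - 3334) = ((-443*(-1/72) + 1219*(-1/175)) + 3672)/(-12 - 3334) = ((443/72 - 1219/175) + 3672)/(-3346) = (-10243/12600 + 3672)*(-1/3346) = (46256957/12600)*(-1/3346) = -46256957/42159600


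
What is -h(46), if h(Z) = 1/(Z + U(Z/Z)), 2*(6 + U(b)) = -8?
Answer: -1/36 ≈ -0.027778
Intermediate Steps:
U(b) = -10 (U(b) = -6 + (½)*(-8) = -6 - 4 = -10)
h(Z) = 1/(-10 + Z) (h(Z) = 1/(Z - 10) = 1/(-10 + Z))
-h(46) = -1/(-10 + 46) = -1/36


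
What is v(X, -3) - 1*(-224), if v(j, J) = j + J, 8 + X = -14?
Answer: 199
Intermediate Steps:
X = -22 (X = -8 - 14 = -22)
v(j, J) = J + j
v(X, -3) - 1*(-224) = (-3 - 22) - 1*(-224) = -25 + 224 = 199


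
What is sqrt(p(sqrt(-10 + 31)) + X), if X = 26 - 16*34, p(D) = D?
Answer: sqrt(-518 + sqrt(21)) ≈ 22.659*I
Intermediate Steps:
X = -518 (X = 26 - 544 = -518)
sqrt(p(sqrt(-10 + 31)) + X) = sqrt(sqrt(-10 + 31) - 518) = sqrt(sqrt(21) - 518) = sqrt(-518 + sqrt(21))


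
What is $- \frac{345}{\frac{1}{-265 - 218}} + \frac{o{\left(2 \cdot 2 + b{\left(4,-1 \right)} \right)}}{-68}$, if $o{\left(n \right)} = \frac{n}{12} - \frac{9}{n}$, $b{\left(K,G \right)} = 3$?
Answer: $\frac{951819179}{5712} \approx 1.6664 \cdot 10^{5}$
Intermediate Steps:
$o{\left(n \right)} = - \frac{9}{n} + \frac{n}{12}$ ($o{\left(n \right)} = n \frac{1}{12} - \frac{9}{n} = \frac{n}{12} - \frac{9}{n} = - \frac{9}{n} + \frac{n}{12}$)
$- \frac{345}{\frac{1}{-265 - 218}} + \frac{o{\left(2 \cdot 2 + b{\left(4,-1 \right)} \right)}}{-68} = - \frac{345}{\frac{1}{-265 - 218}} + \frac{- \frac{9}{2 \cdot 2 + 3} + \frac{2 \cdot 2 + 3}{12}}{-68} = - \frac{345}{\frac{1}{-483}} + \left(- \frac{9}{4 + 3} + \frac{4 + 3}{12}\right) \left(- \frac{1}{68}\right) = - \frac{345}{- \frac{1}{483}} + \left(- \frac{9}{7} + \frac{1}{12} \cdot 7\right) \left(- \frac{1}{68}\right) = \left(-345\right) \left(-483\right) + \left(\left(-9\right) \frac{1}{7} + \frac{7}{12}\right) \left(- \frac{1}{68}\right) = 166635 + \left(- \frac{9}{7} + \frac{7}{12}\right) \left(- \frac{1}{68}\right) = 166635 - - \frac{59}{5712} = 166635 + \frac{59}{5712} = \frac{951819179}{5712}$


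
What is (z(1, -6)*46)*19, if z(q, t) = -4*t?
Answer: 20976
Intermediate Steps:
(z(1, -6)*46)*19 = (-4*(-6)*46)*19 = (24*46)*19 = 1104*19 = 20976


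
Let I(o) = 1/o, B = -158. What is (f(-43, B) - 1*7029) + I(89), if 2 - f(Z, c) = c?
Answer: -611340/89 ≈ -6869.0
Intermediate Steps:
f(Z, c) = 2 - c
(f(-43, B) - 1*7029) + I(89) = ((2 - 1*(-158)) - 1*7029) + 1/89 = ((2 + 158) - 7029) + 1/89 = (160 - 7029) + 1/89 = -6869 + 1/89 = -611340/89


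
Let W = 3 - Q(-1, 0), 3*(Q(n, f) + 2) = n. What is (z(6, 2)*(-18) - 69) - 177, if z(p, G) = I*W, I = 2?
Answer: -438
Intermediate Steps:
Q(n, f) = -2 + n/3
W = 16/3 (W = 3 - (-2 + (⅓)*(-1)) = 3 - (-2 - ⅓) = 3 - 1*(-7/3) = 3 + 7/3 = 16/3 ≈ 5.3333)
z(p, G) = 32/3 (z(p, G) = 2*(16/3) = 32/3)
(z(6, 2)*(-18) - 69) - 177 = ((32/3)*(-18) - 69) - 177 = (-192 - 69) - 177 = -261 - 177 = -438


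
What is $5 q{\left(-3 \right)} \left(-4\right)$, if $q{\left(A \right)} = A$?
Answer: $60$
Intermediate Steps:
$5 q{\left(-3 \right)} \left(-4\right) = 5 \left(-3\right) \left(-4\right) = \left(-15\right) \left(-4\right) = 60$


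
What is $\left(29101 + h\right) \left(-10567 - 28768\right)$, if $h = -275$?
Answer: $-1133870710$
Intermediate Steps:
$\left(29101 + h\right) \left(-10567 - 28768\right) = \left(29101 - 275\right) \left(-10567 - 28768\right) = 28826 \left(-39335\right) = -1133870710$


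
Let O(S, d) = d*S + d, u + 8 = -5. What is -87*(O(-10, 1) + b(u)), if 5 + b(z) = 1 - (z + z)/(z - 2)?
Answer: 6409/5 ≈ 1281.8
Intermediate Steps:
u = -13 (u = -8 - 5 = -13)
O(S, d) = d + S*d (O(S, d) = S*d + d = d + S*d)
b(z) = -4 - 2*z/(-2 + z) (b(z) = -5 + (1 - (z + z)/(z - 2)) = -5 + (1 - 2*z/(-2 + z)) = -4 - 2*z/(-2 + z))
-87*(O(-10, 1) + b(u)) = -87*(1*(1 - 10) + 2*(4 - 3*(-13))/(-2 - 13)) = -87*(1*(-9) + 2*(4 + 39)/(-15)) = -87*(-9 + 2*(-1/15)*43) = -87*(-9 - 86/15) = -87*(-221/15) = 6409/5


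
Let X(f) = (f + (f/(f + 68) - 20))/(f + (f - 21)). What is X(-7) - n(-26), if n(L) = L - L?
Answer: 1654/2135 ≈ 0.77471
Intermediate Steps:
n(L) = 0
X(f) = (-20 + f + f/(68 + f))/(-21 + 2*f) (X(f) = (f + (f/(68 + f) - 20))/(f + (-21 + f)) = (f + (f/(68 + f) - 20))/(-21 + 2*f) = (f + (-20 + f/(68 + f)))/(-21 + 2*f) = (-20 + f + f/(68 + f))/(-21 + 2*f))
X(-7) - n(-26) = (-1360 + (-7)² + 49*(-7))/(-1428 + 2*(-7)² + 115*(-7)) - 1*0 = (-1360 + 49 - 343)/(-1428 + 2*49 - 805) + 0 = -1654/(-1428 + 98 - 805) + 0 = -1654/(-2135) + 0 = -1/2135*(-1654) + 0 = 1654/2135 + 0 = 1654/2135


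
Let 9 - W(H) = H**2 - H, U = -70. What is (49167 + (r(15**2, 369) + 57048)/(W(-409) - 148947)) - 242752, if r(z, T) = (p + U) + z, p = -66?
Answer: -61294488517/316628 ≈ -1.9359e+5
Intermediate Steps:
r(z, T) = -136 + z (r(z, T) = (-66 - 70) + z = -136 + z)
W(H) = 9 + H - H**2 (W(H) = 9 - (H**2 - H) = 9 + (H - H**2) = 9 + H - H**2)
(49167 + (r(15**2, 369) + 57048)/(W(-409) - 148947)) - 242752 = (49167 + ((-136 + 15**2) + 57048)/((9 - 409 - 1*(-409)**2) - 148947)) - 242752 = (49167 + ((-136 + 225) + 57048)/((9 - 409 - 1*167281) - 148947)) - 242752 = (49167 + (89 + 57048)/((9 - 409 - 167281) - 148947)) - 242752 = (49167 + 57137/(-167681 - 148947)) - 242752 = (49167 + 57137/(-316628)) - 242752 = (49167 + 57137*(-1/316628)) - 242752 = (49167 - 57137/316628) - 242752 = 15567591739/316628 - 242752 = -61294488517/316628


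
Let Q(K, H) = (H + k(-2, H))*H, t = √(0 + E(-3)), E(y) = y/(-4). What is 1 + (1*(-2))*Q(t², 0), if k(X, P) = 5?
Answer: 1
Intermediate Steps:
E(y) = -y/4 (E(y) = y*(-¼) = -y/4)
t = √3/2 (t = √(0 - ¼*(-3)) = √(0 + ¾) = √(¾) = √3/2 ≈ 0.86602)
Q(K, H) = H*(5 + H) (Q(K, H) = (H + 5)*H = (5 + H)*H = H*(5 + H))
1 + (1*(-2))*Q(t², 0) = 1 + (1*(-2))*(0*(5 + 0)) = 1 - 0*5 = 1 - 2*0 = 1 + 0 = 1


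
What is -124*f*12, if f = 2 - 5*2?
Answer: 11904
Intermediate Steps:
f = -8 (f = 2 - 10 = -8)
-124*f*12 = -(-992)*12 = -124*(-96) = 11904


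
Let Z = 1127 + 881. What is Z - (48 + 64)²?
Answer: -10536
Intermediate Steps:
Z = 2008
Z - (48 + 64)² = 2008 - (48 + 64)² = 2008 - 1*112² = 2008 - 1*12544 = 2008 - 12544 = -10536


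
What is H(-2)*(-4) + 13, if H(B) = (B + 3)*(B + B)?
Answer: 29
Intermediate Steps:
H(B) = 2*B*(3 + B) (H(B) = (3 + B)*(2*B) = 2*B*(3 + B))
H(-2)*(-4) + 13 = (2*(-2)*(3 - 2))*(-4) + 13 = (2*(-2)*1)*(-4) + 13 = -4*(-4) + 13 = 16 + 13 = 29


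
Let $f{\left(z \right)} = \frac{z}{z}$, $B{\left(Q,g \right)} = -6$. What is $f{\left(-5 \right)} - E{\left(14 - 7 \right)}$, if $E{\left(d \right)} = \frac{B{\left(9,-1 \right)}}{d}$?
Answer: $\frac{13}{7} \approx 1.8571$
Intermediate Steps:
$E{\left(d \right)} = - \frac{6}{d}$
$f{\left(z \right)} = 1$
$f{\left(-5 \right)} - E{\left(14 - 7 \right)} = 1 - - \frac{6}{14 - 7} = 1 - - \frac{6}{7} = 1 + \frac{6}{7} = \frac{13}{7}$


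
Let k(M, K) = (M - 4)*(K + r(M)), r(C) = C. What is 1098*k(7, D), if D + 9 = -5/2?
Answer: -14823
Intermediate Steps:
D = -23/2 (D = -9 - 5/2 = -23/2 ≈ -11.500)
k(M, K) = (-4 + M)*(K + M) (k(M, K) = (M - 4)*(K + M) = (-4 + M)*(K + M))
1098*k(7, D) = 1098*(7**2 - 4*(-23/2) - 4*7 - 23/2*7) = 1098*(49 + 46 - 28 - 161/2) = 1098*(-27/2) = -14823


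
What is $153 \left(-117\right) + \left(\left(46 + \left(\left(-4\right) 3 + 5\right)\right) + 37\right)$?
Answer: $-17825$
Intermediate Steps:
$153 \left(-117\right) + \left(\left(46 + \left(\left(-4\right) 3 + 5\right)\right) + 37\right) = -17901 + \left(\left(46 + \left(-12 + 5\right)\right) + 37\right) = -17901 + \left(\left(46 - 7\right) + 37\right) = -17901 + \left(39 + 37\right) = -17901 + 76 = -17825$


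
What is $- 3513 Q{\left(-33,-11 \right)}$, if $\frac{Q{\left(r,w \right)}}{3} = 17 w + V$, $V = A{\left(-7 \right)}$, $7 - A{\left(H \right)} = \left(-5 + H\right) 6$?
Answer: $1138212$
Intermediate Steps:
$A{\left(H \right)} = 37 - 6 H$ ($A{\left(H \right)} = 7 - \left(-5 + H\right) 6 = 7 - \left(-30 + 6 H\right) = 37 - 6 H$)
$V = 79$ ($V = 37 - -42 = 37 + 42 = 79$)
$Q{\left(r,w \right)} = 237 + 51 w$ ($Q{\left(r,w \right)} = 3 \left(17 w + 79\right) = 3 \left(79 + 17 w\right) = 237 + 51 w$)
$- 3513 Q{\left(-33,-11 \right)} = - 3513 \left(237 + 51 \left(-11\right)\right) = - 3513 \left(237 - 561\right) = \left(-3513\right) \left(-324\right) = 1138212$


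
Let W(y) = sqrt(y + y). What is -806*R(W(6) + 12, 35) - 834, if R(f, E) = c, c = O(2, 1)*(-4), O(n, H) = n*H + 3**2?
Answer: 34630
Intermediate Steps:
W(y) = sqrt(2)*sqrt(y) (W(y) = sqrt(2*y) = sqrt(2)*sqrt(y))
O(n, H) = 9 + H*n (O(n, H) = H*n + 9 = 9 + H*n)
c = -44 (c = (9 + 1*2)*(-4) = (9 + 2)*(-4) = 11*(-4) = -44)
R(f, E) = -44
-806*R(W(6) + 12, 35) - 834 = -806*(-44) - 834 = 35464 - 834 = 34630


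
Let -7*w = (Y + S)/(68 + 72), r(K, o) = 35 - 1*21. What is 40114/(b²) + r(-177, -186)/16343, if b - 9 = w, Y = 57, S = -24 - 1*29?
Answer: 19675721852087/39694009144 ≈ 495.69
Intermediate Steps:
r(K, o) = 14 (r(K, o) = 35 - 21 = 14)
S = -53 (S = -24 - 29 = -53)
w = -1/245 (w = -(57 - 53)/(7*(68 + 72)) = -4/(7*140) = -⅐*1/35 = -1/245 ≈ -0.0040816)
b = 2204/245 (b = 9 - 1/245 = 2204/245 ≈ 8.9959)
40114/(b²) + r(-177, -186)/16343 = 40114/((2204/245)²) + 14/16343 = 40114/(4857616/60025) + 14*(1/16343) = 40114*(60025/4857616) + 14/16343 = 1203921425/2428808 + 14/16343 = 19675721852087/39694009144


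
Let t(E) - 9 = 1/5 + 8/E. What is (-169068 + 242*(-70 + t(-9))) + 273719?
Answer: 4037503/45 ≈ 89722.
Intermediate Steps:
t(E) = 46/5 + 8/E (t(E) = 9 + (1/5 + 8/E) = 9 + (1*(⅕) + 8/E) = 9 + (⅕ + 8/E) = 46/5 + 8/E)
(-169068 + 242*(-70 + t(-9))) + 273719 = (-169068 + 242*(-70 + (46/5 + 8/(-9)))) + 273719 = (-169068 + 242*(-70 + (46/5 + 8*(-⅑)))) + 273719 = (-169068 + 242*(-70 + (46/5 - 8/9))) + 273719 = (-169068 + 242*(-70 + 374/45)) + 273719 = (-169068 + 242*(-2776/45)) + 273719 = (-169068 - 671792/45) + 273719 = -8279852/45 + 273719 = 4037503/45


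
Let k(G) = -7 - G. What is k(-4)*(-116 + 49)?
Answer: 201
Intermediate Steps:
k(-4)*(-116 + 49) = (-7 - 1*(-4))*(-116 + 49) = (-7 + 4)*(-67) = -3*(-67) = 201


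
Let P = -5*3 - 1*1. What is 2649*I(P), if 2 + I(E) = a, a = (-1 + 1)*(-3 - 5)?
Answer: -5298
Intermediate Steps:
a = 0 (a = 0*(-8) = 0)
P = -16 (P = -15 - 1 = -16)
I(E) = -2 (I(E) = -2 + 0 = -2)
2649*I(P) = 2649*(-2) = -5298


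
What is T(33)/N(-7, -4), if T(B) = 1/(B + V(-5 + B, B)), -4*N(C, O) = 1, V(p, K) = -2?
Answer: -4/31 ≈ -0.12903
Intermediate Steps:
N(C, O) = -¼ (N(C, O) = -¼*1 = -¼)
T(B) = 1/(-2 + B) (T(B) = 1/(B - 2) = 1/(-2 + B))
T(33)/N(-7, -4) = 1/((-¼)*(-2 + 33)) = -4/31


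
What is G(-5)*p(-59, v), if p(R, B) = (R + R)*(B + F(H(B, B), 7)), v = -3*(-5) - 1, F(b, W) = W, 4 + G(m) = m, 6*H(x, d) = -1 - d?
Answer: 22302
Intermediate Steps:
H(x, d) = -⅙ - d/6 (H(x, d) = (-1 - d)/6 = -⅙ - d/6)
G(m) = -4 + m
v = 14 (v = 15 - 1 = 14)
p(R, B) = 2*R*(7 + B) (p(R, B) = (R + R)*(B + 7) = (2*R)*(7 + B) = 2*R*(7 + B))
G(-5)*p(-59, v) = (-4 - 5)*(2*(-59)*(7 + 14)) = -18*(-59)*21 = -9*(-2478) = 22302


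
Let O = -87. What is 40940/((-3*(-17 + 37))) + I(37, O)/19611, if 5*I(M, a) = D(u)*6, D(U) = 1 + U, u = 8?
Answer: -22302047/32685 ≈ -682.33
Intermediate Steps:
I(M, a) = 54/5 (I(M, a) = ((1 + 8)*6)/5 = (9*6)/5 = (⅕)*54 = 54/5)
40940/((-3*(-17 + 37))) + I(37, O)/19611 = 40940/((-3*(-17 + 37))) + (54/5)/19611 = 40940/((-3*20)) + (54/5)*(1/19611) = 40940/(-60) + 6/10895 = 40940*(-1/60) + 6/10895 = -2047/3 + 6/10895 = -22302047/32685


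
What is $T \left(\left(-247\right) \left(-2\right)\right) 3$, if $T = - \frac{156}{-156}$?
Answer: $1482$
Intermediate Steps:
$T = 1$ ($T = \left(-156\right) \left(- \frac{1}{156}\right) = 1$)
$T \left(\left(-247\right) \left(-2\right)\right) 3 = 1 \left(\left(-247\right) \left(-2\right)\right) 3 = 1 \cdot 494 \cdot 3 = 494 \cdot 3 = 1482$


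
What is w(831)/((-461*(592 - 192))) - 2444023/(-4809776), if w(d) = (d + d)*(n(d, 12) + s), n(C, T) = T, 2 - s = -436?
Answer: -7866384073/2217306736 ≈ -3.5477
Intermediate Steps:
s = 438 (s = 2 - 1*(-436) = 2 + 436 = 438)
w(d) = 900*d (w(d) = (d + d)*(12 + 438) = (2*d)*450 = 900*d)
w(831)/((-461*(592 - 192))) - 2444023/(-4809776) = (900*831)/((-461*(592 - 192))) - 2444023/(-4809776) = 747900/((-461*400)) - 2444023*(-1/4809776) = 747900/(-184400) + 2444023/4809776 = 747900*(-1/184400) + 2444023/4809776 = -7479/1844 + 2444023/4809776 = -7866384073/2217306736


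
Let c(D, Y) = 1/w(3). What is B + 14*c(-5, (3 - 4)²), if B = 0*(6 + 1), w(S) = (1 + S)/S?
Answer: 21/2 ≈ 10.500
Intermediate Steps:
w(S) = (1 + S)/S
c(D, Y) = ¾ (c(D, Y) = 1/((1 + 3)/3) = 1/((⅓)*4) = 1/(4/3) = ¾)
B = 0 (B = 0*7 = 0)
B + 14*c(-5, (3 - 4)²) = 0 + 14*(¾) = 0 + 21/2 = 21/2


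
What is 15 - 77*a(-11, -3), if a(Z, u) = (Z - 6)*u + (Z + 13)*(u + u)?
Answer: -2988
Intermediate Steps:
a(Z, u) = u*(-6 + Z) + 2*u*(13 + Z) (a(Z, u) = (-6 + Z)*u + (13 + Z)*(2*u) = u*(-6 + Z) + 2*u*(13 + Z))
15 - 77*a(-11, -3) = 15 - (-231)*(20 + 3*(-11)) = 15 - (-231)*(20 - 33) = 15 - (-231)*(-13) = 15 - 77*39 = 15 - 3003 = -2988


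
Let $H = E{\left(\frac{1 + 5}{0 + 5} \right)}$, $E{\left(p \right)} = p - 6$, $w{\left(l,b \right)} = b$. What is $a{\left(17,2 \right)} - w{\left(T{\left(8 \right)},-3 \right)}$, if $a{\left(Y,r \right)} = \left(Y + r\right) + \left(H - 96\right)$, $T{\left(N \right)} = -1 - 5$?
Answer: $- \frac{394}{5} \approx -78.8$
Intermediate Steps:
$T{\left(N \right)} = -6$
$E{\left(p \right)} = -6 + p$
$H = - \frac{24}{5}$ ($H = -6 + \frac{1 + 5}{0 + 5} = -6 + \frac{6}{5} = - \frac{24}{5} \approx -4.8$)
$a{\left(Y,r \right)} = - \frac{504}{5} + Y + r$ ($a{\left(Y,r \right)} = \left(Y + r\right) - \frac{504}{5} = - \frac{504}{5} + Y + r$)
$a{\left(17,2 \right)} - w{\left(T{\left(8 \right)},-3 \right)} = \left(- \frac{504}{5} + 17 + 2\right) - -3 = - \frac{409}{5} + 3 = - \frac{394}{5}$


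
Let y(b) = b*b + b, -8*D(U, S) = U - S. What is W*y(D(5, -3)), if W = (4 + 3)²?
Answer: 0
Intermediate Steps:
W = 49 (W = 7² = 49)
D(U, S) = -U/8 + S/8 (D(U, S) = -(U - S)/8 = -U/8 + S/8)
y(b) = b + b² (y(b) = b² + b = b + b²)
W*y(D(5, -3)) = 49*((-⅛*5 + (⅛)*(-3))*(1 + (-⅛*5 + (⅛)*(-3)))) = 49*((-5/8 - 3/8)*(1 + (-5/8 - 3/8))) = 49*(-(1 - 1)) = 49*(-1*0) = 49*0 = 0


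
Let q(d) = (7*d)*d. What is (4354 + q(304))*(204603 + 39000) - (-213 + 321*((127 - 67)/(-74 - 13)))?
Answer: 4600860203139/29 ≈ 1.5865e+11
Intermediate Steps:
q(d) = 7*d**2
(4354 + q(304))*(204603 + 39000) - (-213 + 321*((127 - 67)/(-74 - 13))) = (4354 + 7*304**2)*(204603 + 39000) - (-213 + 321*((127 - 67)/(-74 - 13))) = (4354 + 7*92416)*243603 - (-213 + 321*(60/(-87))) = (4354 + 646912)*243603 - (-213 + 321*(60*(-1/87))) = 651266*243603 - (-213 + 321*(-20/29)) = 158650351398 - (-213 - 6420/29) = 158650351398 - 1*(-12597/29) = 158650351398 + 12597/29 = 4600860203139/29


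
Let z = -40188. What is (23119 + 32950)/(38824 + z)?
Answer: -56069/1364 ≈ -41.106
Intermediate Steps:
(23119 + 32950)/(38824 + z) = (23119 + 32950)/(38824 - 40188) = 56069/(-1364) = 56069*(-1/1364) = -56069/1364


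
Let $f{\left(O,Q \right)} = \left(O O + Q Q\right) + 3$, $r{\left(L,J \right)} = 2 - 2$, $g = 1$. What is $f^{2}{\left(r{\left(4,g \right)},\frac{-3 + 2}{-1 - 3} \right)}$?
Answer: $\frac{2401}{256} \approx 9.3789$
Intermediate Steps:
$r{\left(L,J \right)} = 0$ ($r{\left(L,J \right)} = 2 - 2 = 0$)
$f{\left(O,Q \right)} = 3 + O^{2} + Q^{2}$ ($f{\left(O,Q \right)} = \left(O^{2} + Q^{2}\right) + 3 = 3 + O^{2} + Q^{2}$)
$f^{2}{\left(r{\left(4,g \right)},\frac{-3 + 2}{-1 - 3} \right)} = \left(3 + 0^{2} + \left(\frac{-3 + 2}{-1 - 3}\right)^{2}\right)^{2} = \left(3 + 0 + \left(- \frac{1}{-4}\right)^{2}\right)^{2} = \left(3 + 0 + \left(\left(-1\right) \left(- \frac{1}{4}\right)\right)^{2}\right)^{2} = \left(3 + 0 + \left(\frac{1}{4}\right)^{2}\right)^{2} = \left(3 + 0 + \frac{1}{16}\right)^{2} = \left(\frac{49}{16}\right)^{2} = \frac{2401}{256}$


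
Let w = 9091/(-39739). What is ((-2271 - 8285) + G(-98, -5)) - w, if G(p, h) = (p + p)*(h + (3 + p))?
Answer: 359408607/39739 ≈ 9044.2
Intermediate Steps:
w = -9091/39739 (w = 9091*(-1/39739) = -9091/39739 ≈ -0.22877)
G(p, h) = 2*p*(3 + h + p) (G(p, h) = (2*p)*(3 + h + p) = 2*p*(3 + h + p))
((-2271 - 8285) + G(-98, -5)) - w = ((-2271 - 8285) + 2*(-98)*(3 - 5 - 98)) - 1*(-9091/39739) = (-10556 + 2*(-98)*(-100)) + 9091/39739 = (-10556 + 19600) + 9091/39739 = 9044 + 9091/39739 = 359408607/39739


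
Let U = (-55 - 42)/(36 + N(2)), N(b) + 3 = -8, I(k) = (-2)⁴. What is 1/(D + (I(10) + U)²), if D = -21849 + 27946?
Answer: 625/3902434 ≈ 0.00016016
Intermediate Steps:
I(k) = 16
N(b) = -11 (N(b) = -3 - 8 = -11)
U = -97/25 (U = (-55 - 42)/(36 - 11) = -97/25 ≈ -3.8800)
D = 6097
1/(D + (I(10) + U)²) = 1/(6097 + (16 - 97/25)²) = 1/(6097 + (303/25)²) = 1/(6097 + 91809/625) = 1/(3902434/625) = 625/3902434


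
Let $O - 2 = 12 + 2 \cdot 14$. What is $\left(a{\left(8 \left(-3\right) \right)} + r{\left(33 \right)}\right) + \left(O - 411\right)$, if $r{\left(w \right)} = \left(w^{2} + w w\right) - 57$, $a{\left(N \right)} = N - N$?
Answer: $1752$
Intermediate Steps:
$O = 42$ ($O = 2 + \left(12 + 2 \cdot 14\right) = 2 + \left(12 + 28\right) = 2 + 40 = 42$)
$a{\left(N \right)} = 0$
$r{\left(w \right)} = -57 + 2 w^{2}$ ($r{\left(w \right)} = \left(w^{2} + w^{2}\right) - 57 = 2 w^{2} - 57 = -57 + 2 w^{2}$)
$\left(a{\left(8 \left(-3\right) \right)} + r{\left(33 \right)}\right) + \left(O - 411\right) = \left(0 - \left(57 - 2 \cdot 33^{2}\right)\right) + \left(42 - 411\right) = \left(0 + \left(-57 + 2 \cdot 1089\right)\right) + \left(42 - 411\right) = \left(0 + \left(-57 + 2178\right)\right) - 369 = \left(0 + 2121\right) - 369 = 2121 - 369 = 1752$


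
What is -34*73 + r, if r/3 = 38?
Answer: -2368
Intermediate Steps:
r = 114 (r = 3*38 = 114)
-34*73 + r = -34*73 + 114 = -2482 + 114 = -2368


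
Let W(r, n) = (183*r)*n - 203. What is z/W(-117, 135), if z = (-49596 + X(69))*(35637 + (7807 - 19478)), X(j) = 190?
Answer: 296016049/722672 ≈ 409.61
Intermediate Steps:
W(r, n) = -203 + 183*n*r (W(r, n) = 183*n*r - 203 = -203 + 183*n*r)
z = -1184064196 (z = (-49596 + 190)*(35637 + (7807 - 19478)) = -49406*(35637 - 11671) = -49406*23966 = -1184064196)
z/W(-117, 135) = -1184064196/(-203 + 183*135*(-117)) = -1184064196/(-203 - 2890485) = -1184064196/(-2890688) = -1184064196*(-1/2890688) = 296016049/722672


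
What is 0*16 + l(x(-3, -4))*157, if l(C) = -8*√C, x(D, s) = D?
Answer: -1256*I*√3 ≈ -2175.5*I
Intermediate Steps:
0*16 + l(x(-3, -4))*157 = 0*16 - 8*I*√3*157 = 0 - 8*I*√3*157 = 0 - 1256*I*√3 = -1256*I*√3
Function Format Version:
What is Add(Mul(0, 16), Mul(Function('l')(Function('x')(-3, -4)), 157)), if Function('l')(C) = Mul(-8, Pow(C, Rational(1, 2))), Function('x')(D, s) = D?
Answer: Mul(-1256, I, Pow(3, Rational(1, 2))) ≈ Mul(-2175.5, I)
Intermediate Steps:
Add(Mul(0, 16), Mul(Function('l')(Function('x')(-3, -4)), 157)) = Add(Mul(0, 16), Mul(Mul(-8, Pow(-3, Rational(1, 2))), 157)) = Add(0, Mul(Mul(-8, Mul(I, Pow(3, Rational(1, 2)))), 157)) = Add(0, Mul(Mul(-8, I, Pow(3, Rational(1, 2))), 157)) = Add(0, Mul(-1256, I, Pow(3, Rational(1, 2)))) = Mul(-1256, I, Pow(3, Rational(1, 2)))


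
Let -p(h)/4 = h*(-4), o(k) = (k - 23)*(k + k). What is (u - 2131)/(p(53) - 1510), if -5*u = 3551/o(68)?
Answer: 65212151/20257200 ≈ 3.2192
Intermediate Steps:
o(k) = 2*k*(-23 + k) (o(k) = (-23 + k)*(2*k) = 2*k*(-23 + k))
p(h) = 16*h (p(h) = -4*h*(-4) = -(-16)*h = 16*h)
u = -3551/30600 (u = -3551/(5*(2*68*(-23 + 68))) = -3551/(5*(2*68*45)) = -3551/(5*6120) = -⅕*3551/6120 = -3551/30600 ≈ -0.11605)
(u - 2131)/(p(53) - 1510) = (-3551/30600 - 2131)/(16*53 - 1510) = -65212151/(30600*(848 - 1510)) = -65212151/30600/(-662) = -65212151/30600*(-1/662) = 65212151/20257200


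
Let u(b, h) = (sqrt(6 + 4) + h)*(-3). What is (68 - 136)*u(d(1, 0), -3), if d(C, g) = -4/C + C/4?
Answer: -612 + 204*sqrt(10) ≈ 33.105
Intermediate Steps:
d(C, g) = -4/C + C/4 (d(C, g) = -4/C + C*(1/4) = -4/C + C/4)
u(b, h) = -3*h - 3*sqrt(10) (u(b, h) = (sqrt(10) + h)*(-3) = (h + sqrt(10))*(-3) = -3*h - 3*sqrt(10))
(68 - 136)*u(d(1, 0), -3) = (68 - 136)*(-3*(-3) - 3*sqrt(10)) = -68*(9 - 3*sqrt(10)) = -612 + 204*sqrt(10)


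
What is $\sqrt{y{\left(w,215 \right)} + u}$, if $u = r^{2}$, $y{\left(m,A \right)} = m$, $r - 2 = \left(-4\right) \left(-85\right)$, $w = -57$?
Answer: $\sqrt{116907} \approx 341.92$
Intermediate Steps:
$r = 342$ ($r = 2 - -340 = 2 + 340 = 342$)
$u = 116964$ ($u = 342^{2} = 116964$)
$\sqrt{y{\left(w,215 \right)} + u} = \sqrt{-57 + 116964} = \sqrt{116907}$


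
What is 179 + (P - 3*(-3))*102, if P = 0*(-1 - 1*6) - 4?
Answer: 689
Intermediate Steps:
P = -4 (P = 0*(-1 - 6) - 4 = 0*(-7) - 4 = 0 - 4 = -4)
179 + (P - 3*(-3))*102 = 179 + (-4 - 3*(-3))*102 = 179 + (-4 + 9)*102 = 179 + 5*102 = 179 + 510 = 689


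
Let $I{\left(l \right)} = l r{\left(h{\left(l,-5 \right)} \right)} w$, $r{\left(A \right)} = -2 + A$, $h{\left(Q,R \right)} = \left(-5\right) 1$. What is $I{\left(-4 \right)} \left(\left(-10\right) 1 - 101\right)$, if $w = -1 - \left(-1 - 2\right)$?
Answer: $-6216$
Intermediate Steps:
$h{\left(Q,R \right)} = -5$
$w = 2$ ($w = -1 - \left(-1 - 2\right) = -1 - -3 = -1 + 3 = 2$)
$I{\left(l \right)} = - 14 l$ ($I{\left(l \right)} = l \left(-2 - 5\right) 2 = l \left(-7\right) 2 = - 7 l 2 = - 14 l$)
$I{\left(-4 \right)} \left(\left(-10\right) 1 - 101\right) = \left(-14\right) \left(-4\right) \left(\left(-10\right) 1 - 101\right) = 56 \left(-10 - 101\right) = 56 \left(-111\right) = -6216$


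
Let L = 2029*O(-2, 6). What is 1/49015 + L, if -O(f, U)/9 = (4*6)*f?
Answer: 42963019921/49015 ≈ 8.7653e+5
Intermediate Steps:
O(f, U) = -216*f (O(f, U) = -9*4*6*f = -216*f)
L = 876528 (L = 2029*(-216*(-2)) = 2029*432 = 876528)
1/49015 + L = 1/49015 + 876528 = 42963019921/49015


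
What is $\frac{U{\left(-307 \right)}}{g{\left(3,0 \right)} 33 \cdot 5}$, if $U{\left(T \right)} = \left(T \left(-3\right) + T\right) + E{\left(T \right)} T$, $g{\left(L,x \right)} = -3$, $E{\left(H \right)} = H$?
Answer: $- \frac{31621}{165} \approx -191.64$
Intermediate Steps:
$U{\left(T \right)} = T^{2} - 2 T$ ($U{\left(T \right)} = \left(T \left(-3\right) + T\right) + T T = \left(- 3 T + T\right) + T^{2} = - 2 T + T^{2} = T^{2} - 2 T$)
$\frac{U{\left(-307 \right)}}{g{\left(3,0 \right)} 33 \cdot 5} = \frac{\left(-307\right) \left(-2 - 307\right)}{\left(-3\right) 33 \cdot 5} = \frac{\left(-307\right) \left(-309\right)}{\left(-99\right) 5} = \frac{94863}{-495} = 94863 \left(- \frac{1}{495}\right) = - \frac{31621}{165}$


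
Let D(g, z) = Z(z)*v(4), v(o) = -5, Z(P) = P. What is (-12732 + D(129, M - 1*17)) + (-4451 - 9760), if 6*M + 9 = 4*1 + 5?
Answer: -26858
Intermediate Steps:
M = 0 (M = -3/2 + (4*1 + 5)/6 = -3/2 + (4 + 5)/6 = -3/2 + (⅙)*9 = -3/2 + 3/2 = 0)
D(g, z) = -5*z (D(g, z) = z*(-5) = -5*z)
(-12732 + D(129, M - 1*17)) + (-4451 - 9760) = (-12732 - 5*(0 - 1*17)) + (-4451 - 9760) = (-12732 - 5*(0 - 17)) - 14211 = (-12732 - 5*(-17)) - 14211 = (-12732 + 85) - 14211 = -12647 - 14211 = -26858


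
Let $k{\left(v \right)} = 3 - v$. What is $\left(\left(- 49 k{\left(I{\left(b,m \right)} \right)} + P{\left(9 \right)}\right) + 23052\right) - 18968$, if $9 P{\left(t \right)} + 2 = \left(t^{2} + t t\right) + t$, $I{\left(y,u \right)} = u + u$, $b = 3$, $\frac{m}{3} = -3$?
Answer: $\frac{27664}{9} \approx 3073.8$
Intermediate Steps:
$m = -9$ ($m = 3 \left(-3\right) = -9$)
$I{\left(y,u \right)} = 2 u$
$P{\left(t \right)} = - \frac{2}{9} + \frac{t}{9} + \frac{2 t^{2}}{9}$ ($P{\left(t \right)} = - \frac{2}{9} + \frac{\left(t^{2} + t t\right) + t}{9} = - \frac{2}{9} + \frac{\left(t^{2} + t^{2}\right) + t}{9} = - \frac{2}{9} + \frac{2 t^{2} + t}{9} = - \frac{2}{9} + \frac{t + 2 t^{2}}{9} = - \frac{2}{9} + \left(\frac{t}{9} + \frac{2 t^{2}}{9}\right) = - \frac{2}{9} + \frac{t}{9} + \frac{2 t^{2}}{9}$)
$\left(\left(- 49 k{\left(I{\left(b,m \right)} \right)} + P{\left(9 \right)}\right) + 23052\right) - 18968 = \left(\left(- 49 \left(3 - 2 \left(-9\right)\right) + \left(- \frac{2}{9} + \frac{1}{9} \cdot 9 + \frac{2 \cdot 9^{2}}{9}\right)\right) + 23052\right) - 18968 = \left(\left(- 49 \left(3 - -18\right) + \left(- \frac{2}{9} + 1 + \frac{2}{9} \cdot 81\right)\right) + 23052\right) - 18968 = \left(\left(- 49 \left(3 + 18\right) + \left(- \frac{2}{9} + 1 + 18\right)\right) + 23052\right) - 18968 = \left(\left(\left(-49\right) 21 + \frac{169}{9}\right) + 23052\right) - 18968 = \left(\left(-1029 + \frac{169}{9}\right) + 23052\right) - 18968 = \left(- \frac{9092}{9} + 23052\right) - 18968 = \frac{198376}{9} - 18968 = \frac{27664}{9}$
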